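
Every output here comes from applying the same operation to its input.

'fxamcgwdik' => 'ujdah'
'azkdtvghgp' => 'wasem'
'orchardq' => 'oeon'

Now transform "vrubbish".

What's happening: keep every other character starting from the second (positions 2nd, 4th, 6th, ...), then shift every letter 3 places backward in the alphabet (wrapping around).
Working it through for "vrubbish": intermediate "rbih", final "oyfe".
(Check on "azkdtvghgp": → "zdvhp" → "wasem" ✓)

oyfe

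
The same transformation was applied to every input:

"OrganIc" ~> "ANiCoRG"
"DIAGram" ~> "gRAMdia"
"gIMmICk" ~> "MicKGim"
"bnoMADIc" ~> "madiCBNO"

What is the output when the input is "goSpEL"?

PelGOs

Rule — flip the case of every letter, then move the first 3 characters to the end (rotate left by 3).
Applying both steps to "goSpEL": "GOsPel", then "PelGOs".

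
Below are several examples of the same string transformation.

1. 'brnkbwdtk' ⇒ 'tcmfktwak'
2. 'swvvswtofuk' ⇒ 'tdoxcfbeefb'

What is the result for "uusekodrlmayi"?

rhjvuamxtnbdd

Rule — reverse the string, then shift every letter 9 places forward in the alphabet (wrapping around).
"uusekodrlmayi" → "iyamlrdokesuu" → "rhjvuamxtnbdd".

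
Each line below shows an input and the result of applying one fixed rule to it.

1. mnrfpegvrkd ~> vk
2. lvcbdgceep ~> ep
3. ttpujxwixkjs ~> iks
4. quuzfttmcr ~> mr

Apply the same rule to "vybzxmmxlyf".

xy

In each case the input is transformed by: keep every other character starting from the second (positions 2nd, 4th, 6th, ...), then delete the first 3 characters.
On "vybzxmmxlyf" that produces "xy".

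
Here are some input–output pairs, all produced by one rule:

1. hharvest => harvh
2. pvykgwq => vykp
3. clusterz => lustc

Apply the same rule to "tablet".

abt

The pattern: delete the last 3 characters, then move the first character to the end.
On "tablet": the first step gives "tab", and the second then gives "abt".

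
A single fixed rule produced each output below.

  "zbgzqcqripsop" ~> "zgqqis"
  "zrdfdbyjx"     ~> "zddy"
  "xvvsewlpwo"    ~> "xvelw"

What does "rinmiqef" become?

The rule is to move the last character to the front, then keep every other character starting from the second (positions 2nd, 4th, 6th, ...).
Starting from "rinmiqef": after the first operation, "frinmiqe"; after the second, "rnie".

rnie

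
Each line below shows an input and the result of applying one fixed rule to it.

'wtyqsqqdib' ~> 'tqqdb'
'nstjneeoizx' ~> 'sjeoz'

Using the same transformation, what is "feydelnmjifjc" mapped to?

edlmij

Each output is the input with this applied: keep every other character starting from the second (positions 2nd, 4th, 6th, ...).
For "feydelnmjifjc" the result is "edlmij".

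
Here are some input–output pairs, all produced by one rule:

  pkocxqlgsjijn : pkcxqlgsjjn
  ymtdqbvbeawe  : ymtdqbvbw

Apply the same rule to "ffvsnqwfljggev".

In each case the input is transformed by: remove every vowel.
"ffvsnqwfljggev" → "ffvsnqwfljggv".

ffvsnqwfljggv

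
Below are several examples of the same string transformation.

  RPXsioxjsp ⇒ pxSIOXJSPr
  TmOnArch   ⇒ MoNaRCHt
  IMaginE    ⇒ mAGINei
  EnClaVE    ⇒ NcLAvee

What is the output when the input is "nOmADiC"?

The transformation: flip the case of every letter, then move the first character to the end.
For "nOmADiC", step one produces "NoMadIc"; step two turns that into "oMadIcN".
(Check on "TmOnArch": → "tMoNaRCH" → "MoNaRCHt" ✓)

oMadIcN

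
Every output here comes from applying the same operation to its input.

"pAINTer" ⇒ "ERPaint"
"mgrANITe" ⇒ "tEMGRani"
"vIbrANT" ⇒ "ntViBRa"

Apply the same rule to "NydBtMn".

mNnYDbT

The transformation: move the last 2 characters to the front (rotate right by 2), then flip the case of every letter.
Working it through for "NydBtMn": intermediate "MnNydBt", final "mNnYDbT".
(Check on "mgrANITe": → "TemgrANI" → "tEMGRani" ✓)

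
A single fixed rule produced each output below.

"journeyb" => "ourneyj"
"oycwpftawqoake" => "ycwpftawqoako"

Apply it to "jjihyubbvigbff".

The transformation: delete the last character, then move the first character to the end.
Applying both steps to "jjihyubbvigbff": "jjihyubbvigbf", then "jihyubbvigbfj".

jihyubbvigbfj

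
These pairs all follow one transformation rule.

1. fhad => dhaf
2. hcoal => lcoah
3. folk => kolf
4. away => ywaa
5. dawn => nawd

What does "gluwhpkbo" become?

oluwhpkbg

Rule — swap the first and last characters.
On "gluwhpkbo" that produces "oluwhpkbg".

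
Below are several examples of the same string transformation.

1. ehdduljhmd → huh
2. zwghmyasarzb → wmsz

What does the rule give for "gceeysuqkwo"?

Rule — keep one character in every 3, starting at position 2 (positions 2nd, 5th, 8th, ...).
For "gceeysuqkwo" the result is "cyqo".

cyqo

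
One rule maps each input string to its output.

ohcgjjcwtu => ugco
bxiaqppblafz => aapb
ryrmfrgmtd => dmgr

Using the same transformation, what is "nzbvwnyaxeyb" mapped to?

The pattern: keep one character in every 3, starting at position 1 (positions 1st, 4th, 7th, ...), then swap the first and last characters.
Working it through for "nzbvwnyaxeyb": intermediate "nvye", final "evyn".

evyn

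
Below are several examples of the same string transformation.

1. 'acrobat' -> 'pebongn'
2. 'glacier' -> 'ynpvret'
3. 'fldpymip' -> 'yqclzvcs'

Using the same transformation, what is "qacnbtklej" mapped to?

In each case the input is transformed by: shift every letter 13 places forward in the alphabet (wrapping around) — i.e. ROT13, then move the first character to the end.
Applying both steps to "qacnbtklej": "dnpaogxyrw", then "npaogxyrwd".

npaogxyrwd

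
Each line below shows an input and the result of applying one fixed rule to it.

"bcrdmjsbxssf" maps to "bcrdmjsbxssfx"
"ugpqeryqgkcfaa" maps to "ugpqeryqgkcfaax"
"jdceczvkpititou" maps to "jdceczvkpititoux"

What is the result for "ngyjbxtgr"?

Rule — append "x".
For "ngyjbxtgr" the result is "ngyjbxtgrx".

ngyjbxtgrx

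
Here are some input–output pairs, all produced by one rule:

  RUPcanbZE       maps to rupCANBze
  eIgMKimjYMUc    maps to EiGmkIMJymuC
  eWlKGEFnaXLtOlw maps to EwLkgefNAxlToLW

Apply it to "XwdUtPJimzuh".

Looking at the pairs, the operation is to flip the case of every letter.
Doing the same to "XwdUtPJimzuh": "xWDuTpjIMZUH".

xWDuTpjIMZUH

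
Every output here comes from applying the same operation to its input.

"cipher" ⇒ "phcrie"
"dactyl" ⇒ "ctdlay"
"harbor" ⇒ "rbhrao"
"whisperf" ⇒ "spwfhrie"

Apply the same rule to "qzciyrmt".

Rule — take characters alternately from the front and the back (1st, last, 2nd, 2nd-last, ...), then move the last 2 characters to the front (rotate right by 2).
Working it through for "qzciyrmt": intermediate "qtzmcriy", final "iyqtzmcr".

iyqtzmcr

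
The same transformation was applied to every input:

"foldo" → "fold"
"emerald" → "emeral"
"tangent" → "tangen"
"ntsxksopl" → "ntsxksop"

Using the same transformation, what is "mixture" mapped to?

What's happening: delete the last character.
"mixture" → "mixtur".

mixtur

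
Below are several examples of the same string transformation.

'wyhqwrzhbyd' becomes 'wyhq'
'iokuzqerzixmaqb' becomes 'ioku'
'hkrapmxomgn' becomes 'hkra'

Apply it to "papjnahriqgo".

papj

The transformation: keep only the first 4 characters.
Doing the same to "papjnahriqgo": "papj".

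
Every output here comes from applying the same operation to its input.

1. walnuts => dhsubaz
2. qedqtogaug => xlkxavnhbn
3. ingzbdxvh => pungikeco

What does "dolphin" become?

Each output is the input with this applied: shift every letter 7 places forward in the alphabet (wrapping around).
Doing the same to "dolphin": "kvswopu".

kvswopu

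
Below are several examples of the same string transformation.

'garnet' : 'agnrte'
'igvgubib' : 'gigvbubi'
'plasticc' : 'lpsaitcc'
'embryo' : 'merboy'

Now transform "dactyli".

adtclyi

The transformation: swap each adjacent pair of characters (1↔2, 3↔4, ...).
For "dactyli" the result is "adtclyi".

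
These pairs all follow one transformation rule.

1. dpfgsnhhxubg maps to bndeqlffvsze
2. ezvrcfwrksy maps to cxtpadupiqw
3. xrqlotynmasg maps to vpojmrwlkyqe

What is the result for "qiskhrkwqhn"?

Looking at the pairs, the operation is to shift every letter 2 places backward in the alphabet (wrapping around).
For "qiskhrkwqhn" the result is "ogqifpiuofl".

ogqifpiuofl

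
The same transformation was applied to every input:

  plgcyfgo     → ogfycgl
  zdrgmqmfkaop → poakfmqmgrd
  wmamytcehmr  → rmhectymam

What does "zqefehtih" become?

The rule is to delete the first character, then reverse the string.
Working it through for "zqefehtih": intermediate "qefehtih", final "hithefeq".

hithefeq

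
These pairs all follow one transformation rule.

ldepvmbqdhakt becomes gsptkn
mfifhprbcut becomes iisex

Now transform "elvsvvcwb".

The transformation: keep every other character starting from the second (positions 2nd, 4th, 6th, ...), then shift every letter 3 places forward in the alphabet (wrapping around).
Doing the same to "elvsvvcwb": "ovyz".
(Check on "ldepvmbqdhakt": → "dpmqhk" → "gsptkn" ✓)

ovyz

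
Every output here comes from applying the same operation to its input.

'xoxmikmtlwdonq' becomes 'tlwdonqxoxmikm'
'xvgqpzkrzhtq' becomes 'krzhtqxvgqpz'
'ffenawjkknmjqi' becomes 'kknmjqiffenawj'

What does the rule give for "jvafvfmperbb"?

mperbbjvafvf

The pattern: swap the front and back halves of the string.
"jvafvfmperbb" → "mperbbjvafvf".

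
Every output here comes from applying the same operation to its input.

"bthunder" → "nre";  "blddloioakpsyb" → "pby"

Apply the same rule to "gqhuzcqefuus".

fsu

In each case the input is transformed by: swap each adjacent pair of characters (1↔2, 3↔4, ...), then keep only the last 3 characters.
For "gqhuzcqefuus", step one produces "qguhczequfsu"; step two turns that into "fsu".
(Check on "blddloioakpsyb": → "lbddoloikaspby" → "pby" ✓)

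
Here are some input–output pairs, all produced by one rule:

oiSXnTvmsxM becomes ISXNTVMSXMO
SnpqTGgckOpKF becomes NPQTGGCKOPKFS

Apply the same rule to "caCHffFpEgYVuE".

The rule is to move the first character to the end, then convert every letter to uppercase.
On "caCHffFpEgYVuE": the first step gives "aCHffFpEgYVuEc", and the second then gives "ACHFFFPEGYVUEC".
(Check on "SnpqTGgckOpKF": → "npqTGgckOpKFS" → "NPQTGGCKOPKFS" ✓)

ACHFFFPEGYVUEC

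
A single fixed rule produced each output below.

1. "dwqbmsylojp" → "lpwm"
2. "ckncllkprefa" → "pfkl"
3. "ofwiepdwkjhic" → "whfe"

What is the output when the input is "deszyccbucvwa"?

bvey

Rule — keep one character in every 3, starting at position 2 (positions 2nd, 5th, 8th, ...), then swap the front and back halves of the string.
"deszyccbucvwa" → "eybv" → "bvey".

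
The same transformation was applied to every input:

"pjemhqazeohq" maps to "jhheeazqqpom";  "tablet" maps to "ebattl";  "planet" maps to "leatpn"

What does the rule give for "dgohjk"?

The transformation: sort the characters into reverse alphabetical order, then swap the front and back halves of the string.
Applying that to "dgohjk" gives "hgdokj".

hgdokj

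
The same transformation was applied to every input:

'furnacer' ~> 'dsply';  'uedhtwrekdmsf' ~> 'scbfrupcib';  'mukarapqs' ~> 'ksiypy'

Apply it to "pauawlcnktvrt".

nysyujalir

The transformation: delete the last 3 characters, then shift every letter 2 places backward in the alphabet (wrapping around).
On "pauawlcnktvrt" that produces "nysyujalir".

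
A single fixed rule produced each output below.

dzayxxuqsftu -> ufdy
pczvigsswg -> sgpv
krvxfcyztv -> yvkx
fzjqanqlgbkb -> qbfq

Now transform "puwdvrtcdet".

The pattern: keep one character in every 3, starting at position 1 (positions 1st, 4th, 7th, ...), then swap the front and back halves of the string.
Starting from "puwdvrtcdet": after the first operation, "pdte"; after the second, "tepd".

tepd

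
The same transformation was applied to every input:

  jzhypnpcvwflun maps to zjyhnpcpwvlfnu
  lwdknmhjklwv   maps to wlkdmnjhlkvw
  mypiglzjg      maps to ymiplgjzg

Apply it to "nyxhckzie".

The transformation: swap each adjacent pair of characters (1↔2, 3↔4, ...).
So "nyxhckzie" becomes "ynhxkcize".

ynhxkcize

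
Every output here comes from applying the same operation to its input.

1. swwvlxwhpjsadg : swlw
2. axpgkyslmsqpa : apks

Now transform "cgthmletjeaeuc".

The pattern: keep every other character starting from the first (positions 1st, 3rd, 5th, ...), then delete the last 3 characters.
Working it through for "cgthmletjeaeuc": intermediate "ctmejau", final "ctme".

ctme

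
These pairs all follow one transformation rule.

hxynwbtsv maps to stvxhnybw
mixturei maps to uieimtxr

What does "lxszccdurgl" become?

grlxlzsccud

Looking at the pairs, the operation is to swap each adjacent pair of characters (1↔2, 3↔4, ...), then move the last 3 characters to the front (rotate right by 3).
Working it through for "lxszccdurgl": intermediate "xlzsccudgrl", final "grlxlzsccud".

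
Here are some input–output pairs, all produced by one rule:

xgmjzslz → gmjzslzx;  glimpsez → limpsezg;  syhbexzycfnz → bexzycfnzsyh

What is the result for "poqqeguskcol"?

qeguskcolpoq

The pattern: swap the front and back halves of the string, then move the last 3 characters to the front (rotate right by 3).
Applying that to "poqqeguskcol" gives "qeguskcolpoq".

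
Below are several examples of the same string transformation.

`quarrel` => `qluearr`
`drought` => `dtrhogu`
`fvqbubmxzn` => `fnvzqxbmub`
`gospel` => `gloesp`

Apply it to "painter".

Each output is the input with this applied: take characters alternately from the front and the back (1st, last, 2nd, 2nd-last, ...).
On "painter" that produces "praeitn".

praeitn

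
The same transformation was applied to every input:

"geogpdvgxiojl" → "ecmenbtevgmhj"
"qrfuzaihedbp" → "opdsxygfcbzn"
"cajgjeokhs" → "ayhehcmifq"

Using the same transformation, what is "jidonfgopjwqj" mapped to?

The rule is to shift every letter 2 places backward in the alphabet (wrapping around).
For "jidonfgopjwqj" the result is "hgbmldemnhuoh".

hgbmldemnhuoh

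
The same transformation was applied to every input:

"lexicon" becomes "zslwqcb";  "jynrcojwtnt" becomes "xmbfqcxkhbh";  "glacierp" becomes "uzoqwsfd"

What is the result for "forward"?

In each case the input is transformed by: shift every letter 12 places backward in the alphabet (wrapping around).
"forward" → "tcfkofr".

tcfkofr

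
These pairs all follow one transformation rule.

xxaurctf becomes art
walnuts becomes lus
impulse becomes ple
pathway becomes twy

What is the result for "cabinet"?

bnt

The pattern: keep every other character starting from the first (positions 1st, 3rd, 5th, ...), then delete the first character.
Working it through for "cabinet": intermediate "cbnt", final "bnt".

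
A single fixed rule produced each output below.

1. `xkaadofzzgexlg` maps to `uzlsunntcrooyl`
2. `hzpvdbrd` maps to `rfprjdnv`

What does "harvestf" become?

thgsjfov

The rule is to shift every letter 12 places backward in the alphabet (wrapping around), then reverse the string.
Applying both steps to "harvestf": "vofjsght", then "thgsjfov".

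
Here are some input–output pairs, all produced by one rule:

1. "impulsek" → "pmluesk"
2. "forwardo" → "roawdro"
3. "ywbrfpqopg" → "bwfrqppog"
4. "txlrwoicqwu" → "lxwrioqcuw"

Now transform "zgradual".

rgdaaul

Each output is the input with this applied: delete the first character, then swap each adjacent pair of characters (1↔2, 3↔4, ...).
For "zgradual", step one produces "gradual"; step two turns that into "rgdaaul".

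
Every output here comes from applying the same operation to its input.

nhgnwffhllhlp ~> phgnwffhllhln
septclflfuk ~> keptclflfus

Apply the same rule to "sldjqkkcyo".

oldjqkkcys

The rule is to swap the first and last characters.
So "sldjqkkcyo" becomes "oldjqkkcys".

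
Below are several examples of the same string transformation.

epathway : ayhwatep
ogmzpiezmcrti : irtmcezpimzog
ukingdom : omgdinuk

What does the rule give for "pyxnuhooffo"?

The rule is to swap each adjacent pair of characters (1↔2, 3↔4, ...), then reverse the string.
"pyxnuhooffo" → "ypnxhuooffo" → "offoouhxnpy".

offoouhxnpy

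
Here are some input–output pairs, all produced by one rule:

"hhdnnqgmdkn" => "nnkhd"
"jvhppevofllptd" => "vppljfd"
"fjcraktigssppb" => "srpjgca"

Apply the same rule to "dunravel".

The rule is to sort the characters into reverse alphabetical order, then keep every other character starting from the second (positions 2nd, 4th, 6th, ...).
So "dunravel" becomes "unea".

unea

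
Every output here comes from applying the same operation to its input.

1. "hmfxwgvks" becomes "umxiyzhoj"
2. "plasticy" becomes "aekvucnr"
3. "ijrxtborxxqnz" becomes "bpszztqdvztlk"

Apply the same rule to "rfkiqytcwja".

Each output is the input with this applied: shift every letter 2 places forward in the alphabet (wrapping around), then reverse the string.
Working it through for "rfkiqytcwja": intermediate "thmksaveylc", final "clyevaskmht".
(Check on "plasticy": → "rncuvkea" → "aekvucnr" ✓)

clyevaskmht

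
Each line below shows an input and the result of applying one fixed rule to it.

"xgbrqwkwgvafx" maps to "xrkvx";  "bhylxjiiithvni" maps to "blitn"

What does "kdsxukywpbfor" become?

The rule is to keep one character in every 3, starting at position 1 (positions 1st, 4th, 7th, ...).
"kdsxukywpbfor" → "kxybr".

kxybr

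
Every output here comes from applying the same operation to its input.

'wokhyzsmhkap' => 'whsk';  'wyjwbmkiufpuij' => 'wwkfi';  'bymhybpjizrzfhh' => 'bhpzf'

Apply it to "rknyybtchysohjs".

rytyh

What's happening: keep one character in every 3, starting at position 1 (positions 1st, 4th, 7th, ...).
Applying that to "rknyybtchysohjs" gives "rytyh".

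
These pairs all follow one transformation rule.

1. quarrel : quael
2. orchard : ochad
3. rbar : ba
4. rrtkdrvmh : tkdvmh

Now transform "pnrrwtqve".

Each output is the input with this applied: remove every "r".
On "pnrrwtqve" that produces "pnwtqve".

pnwtqve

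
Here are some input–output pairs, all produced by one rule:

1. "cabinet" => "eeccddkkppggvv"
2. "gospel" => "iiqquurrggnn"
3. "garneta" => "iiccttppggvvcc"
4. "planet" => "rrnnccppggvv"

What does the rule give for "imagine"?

kkoocciikkppgg

Rule — shift every letter 2 places forward in the alphabet (wrapping around), then double every character.
"imagine" → "kocikpg" → "kkoocciikkppgg".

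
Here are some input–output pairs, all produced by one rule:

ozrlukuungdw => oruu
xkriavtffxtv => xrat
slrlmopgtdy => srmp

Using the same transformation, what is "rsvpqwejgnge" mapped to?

The pattern: keep every other character starting from the first (positions 1st, 3rd, 5th, ...), then keep only the first 4 characters.
Working it through for "rsvpqwejgnge": intermediate "rvqegg", final "rvqe".

rvqe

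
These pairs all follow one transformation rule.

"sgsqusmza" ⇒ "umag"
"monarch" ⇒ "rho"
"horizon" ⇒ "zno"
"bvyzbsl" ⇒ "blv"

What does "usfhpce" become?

pes

The pattern: move the first 3 characters to the end (rotate left by 3), then keep every other character starting from the second (positions 2nd, 4th, 6th, ...).
Starting from "usfhpce": after the first operation, "hpceusf"; after the second, "pes".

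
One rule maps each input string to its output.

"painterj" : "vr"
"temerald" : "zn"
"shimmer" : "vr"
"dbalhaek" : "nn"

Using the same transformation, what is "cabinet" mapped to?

What's happening: keep one character in every 3, starting at position 3 (positions 3rd, 6th, 9th, ...), then shift every letter 13 places forward in the alphabet (wrapping around) — i.e. ROT13.
Working it through for "cabinet": intermediate "be", final "or".
(Check on "painterj": → "ie" → "vr" ✓)

or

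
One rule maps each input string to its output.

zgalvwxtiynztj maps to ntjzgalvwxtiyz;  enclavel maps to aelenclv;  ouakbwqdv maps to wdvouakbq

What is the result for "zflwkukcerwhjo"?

wjozflwkukcerh

Each output is the input with this applied: move the last 3 characters to the front (rotate right by 3), then swap the first and last characters.
For "zflwkukcerwhjo", step one produces "hjozflwkukcerw"; step two turns that into "wjozflwkukcerh".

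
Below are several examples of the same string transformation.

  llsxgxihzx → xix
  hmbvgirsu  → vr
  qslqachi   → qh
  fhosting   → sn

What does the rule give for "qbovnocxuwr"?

vcw

Looking at the pairs, the operation is to delete the first character, then keep one character in every 3, starting at position 3 (positions 3rd, 6th, 9th, ...).
"qbovnocxuwr" → "bovnocxuwr" → "vcw".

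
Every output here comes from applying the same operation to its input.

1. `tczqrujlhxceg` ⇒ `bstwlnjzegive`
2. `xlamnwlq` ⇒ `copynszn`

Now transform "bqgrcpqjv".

iterslxds

Rule — move the first 2 characters to the end (rotate left by 2), then shift every letter 2 places forward in the alphabet (wrapping around).
Applying both steps to "bqgrcpqjv": "grcpqjvbq", then "iterslxds".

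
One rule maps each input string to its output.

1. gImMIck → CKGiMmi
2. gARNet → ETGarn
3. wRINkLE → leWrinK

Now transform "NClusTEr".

The pattern: move the last 2 characters to the front (rotate right by 2), then flip the case of every letter.
"NClusTEr" → "ErNClusT" → "eRncLUSt".

eRncLUSt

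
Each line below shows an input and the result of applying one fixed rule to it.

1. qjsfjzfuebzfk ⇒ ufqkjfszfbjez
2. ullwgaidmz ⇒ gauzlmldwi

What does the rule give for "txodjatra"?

ajtaxrotd

Looking at the pairs, the operation is to take characters alternately from the front and the back (1st, last, 2nd, 2nd-last, ...), then move the last 2 characters to the front (rotate right by 2).
On "txodjatra": the first step gives "taxrotdaj", and the second then gives "ajtaxrotd".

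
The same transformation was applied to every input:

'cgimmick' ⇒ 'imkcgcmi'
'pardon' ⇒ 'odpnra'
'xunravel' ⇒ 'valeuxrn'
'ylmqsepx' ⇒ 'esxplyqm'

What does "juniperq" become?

The rule is to swap the front and back halves of the string, then swap each adjacent pair of characters (1↔2, 3↔4, ...).
Starting from "juniperq": after the first operation, "perqjuni"; after the second, "epqrujin".

epqrujin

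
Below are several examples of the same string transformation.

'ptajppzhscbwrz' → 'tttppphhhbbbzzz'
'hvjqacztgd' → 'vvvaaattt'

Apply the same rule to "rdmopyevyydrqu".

The pattern: keep one character in every 3, starting at position 2 (positions 2nd, 5th, 8th, ...), then repeat every character 3 times.
Applying both steps to "rdmopyevyydrqu": "dpvdu", then "dddpppvvvddduuu".
(Check on "hvjqacztgd": → "vat" → "vvvaaattt" ✓)

dddpppvvvddduuu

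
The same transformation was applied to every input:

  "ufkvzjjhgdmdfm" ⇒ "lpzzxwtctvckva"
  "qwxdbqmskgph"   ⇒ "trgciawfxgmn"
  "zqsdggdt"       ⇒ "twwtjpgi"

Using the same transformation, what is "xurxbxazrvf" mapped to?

The rule is to shift every letter 10 places backward in the alphabet (wrapping around), then move the first 3 characters to the end (rotate left by 3).
For "xurxbxazrvf" the result is "nrnqphlvnkh".
(Check on "qwxdbqmskgph": → "gmntrgciawfx" → "trgciawfxgmn" ✓)

nrnqphlvnkh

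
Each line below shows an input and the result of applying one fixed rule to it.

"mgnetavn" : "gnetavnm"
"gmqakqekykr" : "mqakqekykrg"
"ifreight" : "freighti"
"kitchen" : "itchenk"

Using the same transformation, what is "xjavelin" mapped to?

In each case the input is transformed by: move the first character to the end.
Applying that to "xjavelin" gives "javelinx".

javelinx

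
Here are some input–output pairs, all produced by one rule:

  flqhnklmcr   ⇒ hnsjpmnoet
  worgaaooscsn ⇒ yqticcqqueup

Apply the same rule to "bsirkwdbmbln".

Looking at the pairs, the operation is to shift every letter 2 places forward in the alphabet (wrapping around).
For "bsirkwdbmbln" the result is "duktmyfdodnp".

duktmyfdodnp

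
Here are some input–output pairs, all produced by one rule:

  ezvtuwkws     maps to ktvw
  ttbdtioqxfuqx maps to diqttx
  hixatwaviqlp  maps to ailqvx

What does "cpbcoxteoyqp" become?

ceopty

The rule is to sort the characters into alphabetical order, then keep every other character starting from the second (positions 2nd, 4th, 6th, ...).
Working it through for "cpbcoxteoyqp": intermediate "bcceooppqtxy", final "ceopty".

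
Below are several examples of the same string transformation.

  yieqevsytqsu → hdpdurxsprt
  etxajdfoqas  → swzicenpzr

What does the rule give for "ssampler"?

rzlokdq

Rule — shift every letter 1 place backward in the alphabet (wrapping around), then delete the first character.
Applying that to "ssampler" gives "rzlokdq".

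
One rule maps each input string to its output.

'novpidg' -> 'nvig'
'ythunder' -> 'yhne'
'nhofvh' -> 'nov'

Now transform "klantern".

The transformation: keep every other character starting from the first (positions 1st, 3rd, 5th, ...).
On "klantern" that produces "katr".

katr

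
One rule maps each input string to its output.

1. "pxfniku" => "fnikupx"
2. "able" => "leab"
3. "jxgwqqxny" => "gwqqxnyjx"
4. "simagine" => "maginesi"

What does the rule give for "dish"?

The pattern: move the first 2 characters to the end (rotate left by 2).
For "dish" the result is "shdi".

shdi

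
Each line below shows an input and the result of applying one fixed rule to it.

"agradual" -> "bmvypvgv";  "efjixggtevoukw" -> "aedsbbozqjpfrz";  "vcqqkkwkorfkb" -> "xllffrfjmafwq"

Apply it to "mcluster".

The transformation: move the first character to the end, then shift every letter 5 places backward in the alphabet (wrapping around).
Applying that to "mcluster" gives "xgpnozmh".

xgpnozmh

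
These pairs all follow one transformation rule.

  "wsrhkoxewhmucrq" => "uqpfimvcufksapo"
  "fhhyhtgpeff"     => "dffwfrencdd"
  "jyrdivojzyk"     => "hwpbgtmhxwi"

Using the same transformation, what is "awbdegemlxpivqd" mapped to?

What's happening: shift every letter 2 places backward in the alphabet (wrapping around).
For "awbdegemlxpivqd" the result is "yuzbceckjvngtob".

yuzbceckjvngtob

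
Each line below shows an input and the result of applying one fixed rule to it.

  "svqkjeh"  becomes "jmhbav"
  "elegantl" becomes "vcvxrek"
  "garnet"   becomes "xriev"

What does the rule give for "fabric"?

wrsiz

In each case the input is transformed by: delete the last character, then shift every letter 9 places backward in the alphabet (wrapping around).
For "fabric", step one produces "fabri"; step two turns that into "wrsiz".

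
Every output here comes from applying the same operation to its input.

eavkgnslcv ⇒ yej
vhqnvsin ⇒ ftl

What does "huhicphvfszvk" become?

The rule is to shift every letter 2 places backward in the alphabet (wrapping around), then keep one character in every 3, starting at position 2 (positions 2nd, 5th, 8th, ...).
Starting from "huhicphvfszvk": after the first operation, "fsfganftdqxti"; after the second, "satx".

satx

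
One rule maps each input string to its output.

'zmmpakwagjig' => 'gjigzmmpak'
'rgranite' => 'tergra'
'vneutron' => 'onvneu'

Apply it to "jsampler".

erjsam

Rule — swap the front and back halves of the string, then delete the first 2 characters.
Working it through for "jsampler": intermediate "plerjsam", final "erjsam".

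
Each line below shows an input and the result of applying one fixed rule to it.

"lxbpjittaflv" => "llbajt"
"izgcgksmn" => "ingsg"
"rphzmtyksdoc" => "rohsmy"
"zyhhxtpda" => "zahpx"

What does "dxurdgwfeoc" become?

The pattern: keep every other character starting from the first (positions 1st, 3rd, 5th, ...), then take characters alternately from the front and the back (1st, last, 2nd, 2nd-last, ...).
"dxurdgwfeoc" → "dudwec" → "dcuedw".

dcuedw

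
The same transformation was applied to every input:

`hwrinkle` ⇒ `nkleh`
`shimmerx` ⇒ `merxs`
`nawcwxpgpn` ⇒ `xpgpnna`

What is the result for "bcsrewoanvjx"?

oanvjxbcs

The pattern: swap the front and back halves of the string, then delete the last 3 characters.
Starting from "bcsrewoanvjx": after the first operation, "oanvjxbcsrew"; after the second, "oanvjxbcs".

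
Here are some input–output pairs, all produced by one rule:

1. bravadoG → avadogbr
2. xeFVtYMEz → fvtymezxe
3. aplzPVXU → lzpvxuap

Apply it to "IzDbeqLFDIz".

Rule — move the first 2 characters to the end (rotate left by 2), then convert every letter to lowercase.
"IzDbeqLFDIz" → "DbeqLFDIzIz" → "dbeqlfdiziz".

dbeqlfdiziz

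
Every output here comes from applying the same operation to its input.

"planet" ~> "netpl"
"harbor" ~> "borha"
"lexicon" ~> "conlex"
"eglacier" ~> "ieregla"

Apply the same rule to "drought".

ghtdro

In each case the input is transformed by: move the last 3 characters to the front (rotate right by 3), then delete the last character.
For "drought", step one produces "ghtdrou"; step two turns that into "ghtdro".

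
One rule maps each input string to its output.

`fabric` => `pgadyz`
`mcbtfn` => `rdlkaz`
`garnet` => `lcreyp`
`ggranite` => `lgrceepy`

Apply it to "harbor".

Looking at the pairs, the operation is to shift every letter 2 places backward in the alphabet (wrapping around), then swap the front and back halves of the string.
Starting from "harbor": after the first operation, "fypzmp"; after the second, "zmpfyp".

zmpfyp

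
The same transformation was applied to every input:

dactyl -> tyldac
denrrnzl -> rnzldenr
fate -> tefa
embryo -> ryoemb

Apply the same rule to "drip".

ipdr

The transformation: swap the front and back halves of the string.
So "drip" becomes "ipdr".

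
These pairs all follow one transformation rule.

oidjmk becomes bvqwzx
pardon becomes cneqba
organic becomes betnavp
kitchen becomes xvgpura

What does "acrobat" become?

npebong

The transformation: shift every letter 13 places forward in the alphabet (wrapping around) — i.e. ROT13.
Applying that to "acrobat" gives "npebong".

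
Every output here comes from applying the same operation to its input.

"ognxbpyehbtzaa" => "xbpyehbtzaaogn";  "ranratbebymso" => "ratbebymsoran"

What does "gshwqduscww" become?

In each case the input is transformed by: move the first 3 characters to the end (rotate left by 3).
Applying that to "gshwqduscww" gives "wqduscwwgsh".

wqduscwwgsh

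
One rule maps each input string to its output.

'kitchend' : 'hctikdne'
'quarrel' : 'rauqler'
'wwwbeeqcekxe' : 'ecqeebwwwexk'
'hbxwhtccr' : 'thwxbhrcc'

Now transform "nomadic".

Each output is the input with this applied: reverse the string, then move the first 3 characters to the end (rotate left by 3).
Applying both steps to "nomadic": "cidamon", then "amoncid".

amoncid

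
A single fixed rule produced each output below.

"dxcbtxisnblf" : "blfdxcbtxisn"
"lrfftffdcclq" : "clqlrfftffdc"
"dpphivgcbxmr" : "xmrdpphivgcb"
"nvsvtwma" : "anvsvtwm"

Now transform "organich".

horganic

Rule — move the first 3 characters to the end (rotate left by 3), then swap the front and back halves of the string.
On "organich": the first step gives "anichorg", and the second then gives "horganic".
(Check on "dpphivgcbxmr": → "hivgcbxmrdpp" → "xmrdpphivgcb" ✓)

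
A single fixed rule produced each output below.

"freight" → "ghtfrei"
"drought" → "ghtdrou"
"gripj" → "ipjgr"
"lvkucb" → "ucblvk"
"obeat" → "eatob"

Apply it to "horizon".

zonhori

The transformation: move the last 3 characters to the front (rotate right by 3).
"horizon" → "zonhori".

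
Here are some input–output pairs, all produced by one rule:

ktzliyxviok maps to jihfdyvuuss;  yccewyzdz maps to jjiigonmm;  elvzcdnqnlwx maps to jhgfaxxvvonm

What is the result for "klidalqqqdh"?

What's happening: sort the characters into reverse alphabetical order, then shift every letter 10 places forward in the alphabet (wrapping around).
Applying both steps to "klidalqqqdh": "qqqllkihdda", then "aaavvusrnnk".

aaavvusrnnk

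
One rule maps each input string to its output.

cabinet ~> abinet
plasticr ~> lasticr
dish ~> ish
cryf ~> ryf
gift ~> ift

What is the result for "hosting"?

osting

In each case the input is transformed by: delete the first character.
Applying that to "hosting" gives "osting".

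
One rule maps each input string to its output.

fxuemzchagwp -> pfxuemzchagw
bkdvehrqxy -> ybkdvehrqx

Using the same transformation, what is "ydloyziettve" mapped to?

eydloyziettv

The pattern: move the last character to the front.
So "ydloyziettve" becomes "eydloyziettv".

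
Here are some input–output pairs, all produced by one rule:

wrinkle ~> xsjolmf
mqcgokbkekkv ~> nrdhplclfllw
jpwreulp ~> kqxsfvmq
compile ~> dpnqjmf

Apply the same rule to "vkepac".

Each output is the input with this applied: shift every letter 1 place forward in the alphabet (wrapping around).
"vkepac" → "wlfqbd".

wlfqbd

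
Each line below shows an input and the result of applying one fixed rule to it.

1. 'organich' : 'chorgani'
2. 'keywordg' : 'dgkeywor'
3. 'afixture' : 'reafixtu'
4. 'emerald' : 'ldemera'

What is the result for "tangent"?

nttange

Each output is the input with this applied: move the last 2 characters to the front (rotate right by 2).
For "tangent" the result is "nttange".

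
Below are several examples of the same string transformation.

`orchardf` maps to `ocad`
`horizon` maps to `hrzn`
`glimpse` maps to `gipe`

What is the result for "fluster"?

The transformation: keep every other character starting from the first (positions 1st, 3rd, 5th, ...).
Applying that to "fluster" gives "futr".

futr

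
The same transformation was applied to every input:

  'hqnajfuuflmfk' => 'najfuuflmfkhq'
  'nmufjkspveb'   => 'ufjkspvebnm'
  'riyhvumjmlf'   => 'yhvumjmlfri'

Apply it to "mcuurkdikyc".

Each output is the input with this applied: move the first 2 characters to the end (rotate left by 2).
For "mcuurkdikyc" the result is "uurkdikycmc".

uurkdikycmc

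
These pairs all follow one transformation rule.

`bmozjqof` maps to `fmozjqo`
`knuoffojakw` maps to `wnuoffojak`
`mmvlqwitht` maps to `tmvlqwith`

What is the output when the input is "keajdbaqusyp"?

peajdbaqusy

The rule is to delete the first character, then move the last character to the front.
For "keajdbaqusyp", step one produces "eajdbaqusyp"; step two turns that into "peajdbaqusy".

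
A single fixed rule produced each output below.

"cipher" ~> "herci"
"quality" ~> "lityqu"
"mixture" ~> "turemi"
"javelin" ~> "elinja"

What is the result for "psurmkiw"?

Looking at the pairs, the operation is to move the first 2 characters to the end (rotate left by 2), then delete the first character.
Applying both steps to "psurmkiw": "urmkiwps", then "rmkiwps".

rmkiwps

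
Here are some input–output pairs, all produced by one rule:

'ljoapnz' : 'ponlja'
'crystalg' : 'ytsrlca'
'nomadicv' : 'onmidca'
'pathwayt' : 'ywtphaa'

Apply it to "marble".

The rule is to delete the last character, then sort the characters into reverse alphabetical order.
"marble" → "marbl" → "rmlba".

rmlba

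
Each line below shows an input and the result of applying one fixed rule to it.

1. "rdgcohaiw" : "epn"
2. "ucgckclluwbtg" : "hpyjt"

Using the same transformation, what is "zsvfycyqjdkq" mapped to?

mslq

What's happening: keep one character in every 3, starting at position 1 (positions 1st, 4th, 7th, ...), then shift every letter 13 places forward in the alphabet (wrapping around) — i.e. ROT13.
For "zsvfycyqjdkq", step one produces "zfyd"; step two turns that into "mslq".
(Check on "ucgckclluwbtg": → "uclwg" → "hpyjt" ✓)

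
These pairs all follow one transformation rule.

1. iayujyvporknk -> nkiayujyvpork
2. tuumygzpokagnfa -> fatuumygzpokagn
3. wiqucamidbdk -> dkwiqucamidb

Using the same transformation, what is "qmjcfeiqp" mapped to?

qpqmjcfei

Looking at the pairs, the operation is to move the last 2 characters to the front (rotate right by 2).
Applying that to "qmjcfeiqp" gives "qpqmjcfei".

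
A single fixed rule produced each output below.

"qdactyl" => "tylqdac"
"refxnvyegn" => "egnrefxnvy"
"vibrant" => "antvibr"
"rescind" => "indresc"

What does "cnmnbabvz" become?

The transformation: move the last 3 characters to the front (rotate right by 3).
On "cnmnbabvz" that produces "bvzcnmnba".

bvzcnmnba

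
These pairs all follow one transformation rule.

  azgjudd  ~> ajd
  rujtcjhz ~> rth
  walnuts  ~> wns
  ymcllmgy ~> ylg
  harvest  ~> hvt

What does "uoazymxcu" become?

uzx

The pattern: keep one character in every 3, starting at position 1 (positions 1st, 4th, 7th, ...).
For "uoazymxcu" the result is "uzx".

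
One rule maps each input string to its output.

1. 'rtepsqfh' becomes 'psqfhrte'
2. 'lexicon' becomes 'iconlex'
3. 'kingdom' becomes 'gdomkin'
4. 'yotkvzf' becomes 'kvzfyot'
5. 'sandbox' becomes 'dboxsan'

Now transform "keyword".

wordkey

The rule is to move the first 3 characters to the end (rotate left by 3).
On "keyword" that produces "wordkey".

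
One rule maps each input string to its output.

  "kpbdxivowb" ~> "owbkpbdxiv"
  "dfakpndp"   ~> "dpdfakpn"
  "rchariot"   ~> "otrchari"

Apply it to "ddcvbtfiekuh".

Each output is the input with this applied: swap the front and back halves of the string, then move the first 2 characters to the end (rotate left by 2).
For "ddcvbtfiekuh", step one produces "fiekuhddcvbt"; step two turns that into "ekuhddcvbtfi".

ekuhddcvbtfi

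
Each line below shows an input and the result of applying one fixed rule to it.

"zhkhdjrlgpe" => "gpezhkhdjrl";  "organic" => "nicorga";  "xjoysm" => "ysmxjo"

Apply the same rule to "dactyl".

tyldac

Looking at the pairs, the operation is to move the last 3 characters to the front (rotate right by 3).
Applying that to "dactyl" gives "tyldac".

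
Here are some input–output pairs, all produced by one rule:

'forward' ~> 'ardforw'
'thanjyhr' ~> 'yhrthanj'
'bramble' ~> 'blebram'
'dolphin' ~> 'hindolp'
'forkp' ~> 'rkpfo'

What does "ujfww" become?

fwwuj

The rule is to move the last 3 characters to the front (rotate right by 3).
Doing the same to "ujfww": "fwwuj".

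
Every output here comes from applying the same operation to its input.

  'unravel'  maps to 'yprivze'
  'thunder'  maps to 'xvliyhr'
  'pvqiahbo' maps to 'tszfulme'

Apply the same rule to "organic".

sgvmkre

Looking at the pairs, the operation is to shift every letter 4 places forward in the alphabet (wrapping around), then take characters alternately from the front and the back (1st, last, 2nd, 2nd-last, ...).
Working it through for "organic": intermediate "svkermg", final "sgvmkre".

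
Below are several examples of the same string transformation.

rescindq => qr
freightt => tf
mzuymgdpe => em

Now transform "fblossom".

The transformation: move the last character to the front, then keep only the first 2 characters.
"fblossom" → "mfblosso" → "mf".
(Check on "rescindq": → "qrescind" → "qr" ✓)

mf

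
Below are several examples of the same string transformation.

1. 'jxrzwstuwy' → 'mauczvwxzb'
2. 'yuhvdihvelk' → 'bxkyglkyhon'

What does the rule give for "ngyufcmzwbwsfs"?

qjbxifpczezviv

What's happening: shift every letter 3 places forward in the alphabet (wrapping around).
On "ngyufcmzwbwsfs" that produces "qjbxifpczezviv".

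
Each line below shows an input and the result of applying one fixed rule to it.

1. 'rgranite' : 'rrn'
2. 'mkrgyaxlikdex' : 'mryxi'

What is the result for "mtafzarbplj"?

The pattern: delete the last 3 characters, then keep every other character starting from the first (positions 1st, 3rd, 5th, ...).
"mtafzarbplj" → "mazr".

mazr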